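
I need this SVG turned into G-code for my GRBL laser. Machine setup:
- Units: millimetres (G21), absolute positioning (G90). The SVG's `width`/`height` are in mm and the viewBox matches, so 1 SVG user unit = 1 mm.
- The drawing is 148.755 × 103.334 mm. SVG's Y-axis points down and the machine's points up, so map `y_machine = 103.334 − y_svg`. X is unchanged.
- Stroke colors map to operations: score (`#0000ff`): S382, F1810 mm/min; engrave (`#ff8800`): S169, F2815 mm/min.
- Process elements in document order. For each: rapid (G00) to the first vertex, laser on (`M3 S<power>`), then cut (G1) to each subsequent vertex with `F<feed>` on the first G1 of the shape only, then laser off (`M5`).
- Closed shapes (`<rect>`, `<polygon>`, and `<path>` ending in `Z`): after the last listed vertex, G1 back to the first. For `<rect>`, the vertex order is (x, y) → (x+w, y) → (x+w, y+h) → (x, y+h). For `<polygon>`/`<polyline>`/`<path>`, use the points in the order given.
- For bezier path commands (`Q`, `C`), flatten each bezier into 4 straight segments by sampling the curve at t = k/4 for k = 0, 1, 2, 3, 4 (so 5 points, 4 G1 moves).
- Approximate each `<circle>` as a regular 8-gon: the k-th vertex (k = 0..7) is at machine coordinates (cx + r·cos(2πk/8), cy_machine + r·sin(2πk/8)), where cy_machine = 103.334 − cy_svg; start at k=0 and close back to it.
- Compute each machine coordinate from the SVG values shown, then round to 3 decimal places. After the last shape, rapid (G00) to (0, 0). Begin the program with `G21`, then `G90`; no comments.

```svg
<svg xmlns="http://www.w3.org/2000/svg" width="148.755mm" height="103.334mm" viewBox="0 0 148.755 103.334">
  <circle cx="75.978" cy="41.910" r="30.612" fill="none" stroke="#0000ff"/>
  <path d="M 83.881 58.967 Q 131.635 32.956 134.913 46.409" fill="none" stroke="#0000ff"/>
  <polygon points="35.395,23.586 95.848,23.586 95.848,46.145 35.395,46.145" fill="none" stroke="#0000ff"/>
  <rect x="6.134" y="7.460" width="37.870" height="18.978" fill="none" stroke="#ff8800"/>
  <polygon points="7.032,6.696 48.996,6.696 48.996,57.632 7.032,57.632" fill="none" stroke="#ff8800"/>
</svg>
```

1 u = 1 mm; y_m = 103.334 − y.

[1] `<circle>` circle, #0000ff→score S382 F1810: (106.590,61.424) → (97.624,83.070) → (75.978,92.036) → (54.332,83.070) → (45.366,61.424) → (54.332,39.778) → (75.978,30.812) → (97.624,39.778) → (106.590,61.424) (closed)

[2] `<path>` quadratic bezier, #0000ff→score S382 F1810: (83.881,44.367) → (104.978,54.906) → (120.516,60.512) → (130.494,61.185) → (134.913,56.925)

[3] `<polygon>` rectangle, #0000ff→score S382 F1810: (35.395,79.748) → (95.848,79.748) → (95.848,57.189) → (35.395,57.189) → (35.395,79.748) (closed)

[4] `<rect>` rectangle, #ff8800→engrave S169 F2815: (6.134,95.874) → (44.004,95.874) → (44.004,76.896) → (6.134,76.896) → (6.134,95.874) (closed)

[5] `<polygon>` rectangle, #ff8800→engrave S169 F2815: (7.032,96.638) → (48.996,96.638) → (48.996,45.702) → (7.032,45.702) → (7.032,96.638) (closed)

G21
G90
G00 X106.590 Y61.424
M3 S382
G1 X97.624 Y83.070 F1810
G1 X75.978 Y92.036
G1 X54.332 Y83.070
G1 X45.366 Y61.424
G1 X54.332 Y39.778
G1 X75.978 Y30.812
G1 X97.624 Y39.778
G1 X106.590 Y61.424
M5
G00 X83.881 Y44.367
M3 S382
G1 X104.978 Y54.906 F1810
G1 X120.516 Y60.512
G1 X130.494 Y61.185
G1 X134.913 Y56.925
M5
G00 X35.395 Y79.748
M3 S382
G1 X95.848 Y79.748 F1810
G1 X95.848 Y57.189
G1 X35.395 Y57.189
G1 X35.395 Y79.748
M5
G00 X6.134 Y95.874
M3 S169
G1 X44.004 Y95.874 F2815
G1 X44.004 Y76.896
G1 X6.134 Y76.896
G1 X6.134 Y95.874
M5
G00 X7.032 Y96.638
M3 S169
G1 X48.996 Y96.638 F2815
G1 X48.996 Y45.702
G1 X7.032 Y45.702
G1 X7.032 Y96.638
M5
G00 X0.000 Y0.000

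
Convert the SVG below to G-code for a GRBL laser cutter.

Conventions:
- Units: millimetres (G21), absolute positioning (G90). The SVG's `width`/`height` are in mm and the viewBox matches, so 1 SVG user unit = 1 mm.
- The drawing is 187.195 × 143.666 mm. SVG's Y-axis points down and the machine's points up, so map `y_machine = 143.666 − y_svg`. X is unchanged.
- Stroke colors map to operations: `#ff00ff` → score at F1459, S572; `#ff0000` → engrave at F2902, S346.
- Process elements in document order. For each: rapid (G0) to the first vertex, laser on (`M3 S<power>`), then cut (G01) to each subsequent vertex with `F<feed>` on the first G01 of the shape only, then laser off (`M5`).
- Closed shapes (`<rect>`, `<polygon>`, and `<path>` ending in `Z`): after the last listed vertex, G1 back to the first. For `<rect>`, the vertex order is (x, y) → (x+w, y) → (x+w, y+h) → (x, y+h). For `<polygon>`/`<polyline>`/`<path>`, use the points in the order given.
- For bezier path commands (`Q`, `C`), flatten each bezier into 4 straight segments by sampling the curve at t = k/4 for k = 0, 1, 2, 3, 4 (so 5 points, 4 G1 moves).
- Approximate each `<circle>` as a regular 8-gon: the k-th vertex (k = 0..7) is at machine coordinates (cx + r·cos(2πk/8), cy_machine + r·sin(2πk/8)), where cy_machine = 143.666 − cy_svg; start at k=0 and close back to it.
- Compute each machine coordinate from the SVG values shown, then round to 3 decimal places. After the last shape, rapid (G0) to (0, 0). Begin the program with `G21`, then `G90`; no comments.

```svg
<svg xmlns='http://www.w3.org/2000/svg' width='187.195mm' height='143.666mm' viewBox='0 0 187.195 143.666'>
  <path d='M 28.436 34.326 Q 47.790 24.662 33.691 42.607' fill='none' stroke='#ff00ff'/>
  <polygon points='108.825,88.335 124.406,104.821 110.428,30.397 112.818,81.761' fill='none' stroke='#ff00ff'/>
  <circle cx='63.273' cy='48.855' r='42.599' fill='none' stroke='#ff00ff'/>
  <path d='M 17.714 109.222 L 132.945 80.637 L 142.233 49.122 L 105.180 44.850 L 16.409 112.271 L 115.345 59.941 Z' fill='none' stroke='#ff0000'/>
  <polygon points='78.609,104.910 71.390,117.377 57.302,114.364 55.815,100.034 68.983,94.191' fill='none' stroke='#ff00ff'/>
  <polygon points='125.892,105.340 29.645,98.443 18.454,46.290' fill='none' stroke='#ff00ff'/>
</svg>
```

Since the viewBox matches the mm dimensions, user units are millimetres directly. The only transform is the Y-flip y_m = 143.666 − y_svg.

Shape 1 is a quadratic bezier drawn with `<path>`. Its stroke #ff00ff means score at S572, F1459. After flipping Y the toolpath is (28.436,109.340) → (36.022,112.446) → (39.427,112.102) → (38.650,108.306) → (33.691,101.059).

Shape 2 is a closed polygon drawn with `<polygon>`. Its stroke #ff00ff means score at S572, F1459. After flipping Y the toolpath is (108.825,55.331) → (124.406,38.845) → (110.428,113.269) → (112.818,61.905) → (108.825,55.331), returning to the start.

Shape 3 is a circle drawn with `<circle>`. Its stroke #ff00ff means score at S572, F1459. After flipping Y the toolpath is (105.872,94.811) → (93.395,124.933) → (63.273,137.410) → (33.151,124.933) → (20.674,94.811) → (33.151,64.689) → (63.273,52.212) → (93.395,64.689) → (105.872,94.811), returning to the start.

Shape 4 is a closed polygon drawn with `<path>`. Its stroke #ff0000 means engrave at S346, F2902. After flipping Y the toolpath is (17.714,34.444) → (132.945,63.029) → (142.233,94.544) → (105.180,98.816) → (16.409,31.395) → (115.345,83.725) → (17.714,34.444), returning to the start.

Shape 5 is a regular polygon drawn with `<polygon>`. Its stroke #ff00ff means score at S572, F1459. After flipping Y the toolpath is (78.609,38.756) → (71.390,26.289) → (57.302,29.302) → (55.815,43.632) → (68.983,49.475) → (78.609,38.756), returning to the start.

Shape 6 is a closed polygon drawn with `<polygon>`. Its stroke #ff00ff means score at S572, F1459. After flipping Y the toolpath is (125.892,38.326) → (29.645,45.223) → (18.454,97.376) → (125.892,38.326), returning to the start.

G21
G90
G0 X28.436 Y109.340
M3 S572
G01 X36.022 Y112.446 F1459
G01 X39.427 Y112.102
G01 X38.650 Y108.306
G01 X33.691 Y101.059
M5
G0 X108.825 Y55.331
M3 S572
G01 X124.406 Y38.845 F1459
G01 X110.428 Y113.269
G01 X112.818 Y61.905
G01 X108.825 Y55.331
M5
G0 X105.872 Y94.811
M3 S572
G01 X93.395 Y124.933 F1459
G01 X63.273 Y137.410
G01 X33.151 Y124.933
G01 X20.674 Y94.811
G01 X33.151 Y64.689
G01 X63.273 Y52.212
G01 X93.395 Y64.689
G01 X105.872 Y94.811
M5
G0 X17.714 Y34.444
M3 S346
G01 X132.945 Y63.029 F2902
G01 X142.233 Y94.544
G01 X105.180 Y98.816
G01 X16.409 Y31.395
G01 X115.345 Y83.725
G01 X17.714 Y34.444
M5
G0 X78.609 Y38.756
M3 S572
G01 X71.390 Y26.289 F1459
G01 X57.302 Y29.302
G01 X55.815 Y43.632
G01 X68.983 Y49.475
G01 X78.609 Y38.756
M5
G0 X125.892 Y38.326
M3 S572
G01 X29.645 Y45.223 F1459
G01 X18.454 Y97.376
G01 X125.892 Y38.326
M5
G0 X0.000 Y0.000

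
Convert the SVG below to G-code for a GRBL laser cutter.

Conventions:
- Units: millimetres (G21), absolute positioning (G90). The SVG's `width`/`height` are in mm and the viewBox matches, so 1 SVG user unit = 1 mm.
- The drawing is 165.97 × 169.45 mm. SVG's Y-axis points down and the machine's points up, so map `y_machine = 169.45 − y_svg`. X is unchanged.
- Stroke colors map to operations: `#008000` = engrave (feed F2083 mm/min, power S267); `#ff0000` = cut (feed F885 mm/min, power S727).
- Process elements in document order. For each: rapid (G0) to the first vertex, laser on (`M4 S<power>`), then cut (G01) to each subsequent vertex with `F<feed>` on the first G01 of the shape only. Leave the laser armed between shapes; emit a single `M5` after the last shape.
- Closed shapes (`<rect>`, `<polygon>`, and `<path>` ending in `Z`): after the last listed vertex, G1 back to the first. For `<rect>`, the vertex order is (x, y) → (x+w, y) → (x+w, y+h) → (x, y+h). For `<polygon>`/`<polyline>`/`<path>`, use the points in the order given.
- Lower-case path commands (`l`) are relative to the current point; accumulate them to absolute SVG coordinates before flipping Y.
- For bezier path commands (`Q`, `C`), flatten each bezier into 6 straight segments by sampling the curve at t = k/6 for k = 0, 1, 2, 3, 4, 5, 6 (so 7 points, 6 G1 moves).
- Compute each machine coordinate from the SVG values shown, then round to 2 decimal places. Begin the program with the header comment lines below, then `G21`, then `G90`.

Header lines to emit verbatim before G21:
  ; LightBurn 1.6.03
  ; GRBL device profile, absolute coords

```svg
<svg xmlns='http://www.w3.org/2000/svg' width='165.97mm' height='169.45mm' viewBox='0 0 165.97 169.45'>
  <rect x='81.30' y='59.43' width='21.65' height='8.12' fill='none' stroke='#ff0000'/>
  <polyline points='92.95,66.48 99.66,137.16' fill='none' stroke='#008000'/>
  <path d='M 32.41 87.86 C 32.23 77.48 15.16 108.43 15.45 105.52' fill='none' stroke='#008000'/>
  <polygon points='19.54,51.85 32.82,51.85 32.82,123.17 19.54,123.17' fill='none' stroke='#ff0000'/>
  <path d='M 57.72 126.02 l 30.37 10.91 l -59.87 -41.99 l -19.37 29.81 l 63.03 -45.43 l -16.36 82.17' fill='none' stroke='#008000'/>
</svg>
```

viewBox `0 0 165.97 169.45` with mm width/height → 1 unit = 1 mm. Flip: y_m = 169.45 − y_svg.

**Shape 1** — `<rect>` rectangle, stroke `#ff0000` → cut (S727, F885). Machine vertices: (81.30,110.02) → (102.95,110.02) → (102.95,101.90) → (81.30,101.90) → (81.30,110.02). Closed: final G1 returns to the first vertex.

**Shape 2** — `<polyline>` line segment, stroke `#008000` → engrave (S267, F2083). Machine vertices: (92.95,102.97) → (99.66,32.29). Open path.

**Shape 3** — `<path>` cubic bezier, stroke `#008000` → engrave (S267, F2083). Control points (SVG): P0=(32.41,87.86), P1=(32.23,77.48), P2=(15.16,108.43), P3=(15.45,105.52); sampled at t=k/6. Machine vertices: (32.41,81.59) → (31.07,83.68) → (27.87,80.98) → (23.75,75.56) → (19.68,69.52) → (16.59,64.95) → (15.45,63.93). Open path.

**Shape 4** — `<polygon>` rectangle, stroke `#ff0000` → cut (S727, F885). Machine vertices: (19.54,117.60) → (32.82,117.60) → (32.82,46.28) → (19.54,46.28) → (19.54,117.60). Closed: final G1 returns to the first vertex.

**Shape 5** — `<path>` open polyline, stroke `#008000` → engrave (S267, F2083). Machine vertices: (57.72,43.43) → (88.09,32.52) → (28.22,74.51) → (8.85,44.70) → (71.88,90.13) → (55.52,7.96). Open path.

; LightBurn 1.6.03
; GRBL device profile, absolute coords
G21
G90
G0 X81.30 Y110.02
M4 S727
G01 X102.95 Y110.02 F885
G01 X102.95 Y101.90
G01 X81.30 Y101.90
G01 X81.30 Y110.02
G0 X92.95 Y102.97
M4 S267
G01 X99.66 Y32.29 F2083
G0 X32.41 Y81.59
M4 S267
G01 X31.07 Y83.68 F2083
G01 X27.87 Y80.98
G01 X23.75 Y75.56
G01 X19.68 Y69.52
G01 X16.59 Y64.95
G01 X15.45 Y63.93
G0 X19.54 Y117.60
M4 S727
G01 X32.82 Y117.60 F885
G01 X32.82 Y46.28
G01 X19.54 Y46.28
G01 X19.54 Y117.60
G0 X57.72 Y43.43
M4 S267
G01 X88.09 Y32.52 F2083
G01 X28.22 Y74.51
G01 X8.85 Y44.70
G01 X71.88 Y90.13
G01 X55.52 Y7.96
M5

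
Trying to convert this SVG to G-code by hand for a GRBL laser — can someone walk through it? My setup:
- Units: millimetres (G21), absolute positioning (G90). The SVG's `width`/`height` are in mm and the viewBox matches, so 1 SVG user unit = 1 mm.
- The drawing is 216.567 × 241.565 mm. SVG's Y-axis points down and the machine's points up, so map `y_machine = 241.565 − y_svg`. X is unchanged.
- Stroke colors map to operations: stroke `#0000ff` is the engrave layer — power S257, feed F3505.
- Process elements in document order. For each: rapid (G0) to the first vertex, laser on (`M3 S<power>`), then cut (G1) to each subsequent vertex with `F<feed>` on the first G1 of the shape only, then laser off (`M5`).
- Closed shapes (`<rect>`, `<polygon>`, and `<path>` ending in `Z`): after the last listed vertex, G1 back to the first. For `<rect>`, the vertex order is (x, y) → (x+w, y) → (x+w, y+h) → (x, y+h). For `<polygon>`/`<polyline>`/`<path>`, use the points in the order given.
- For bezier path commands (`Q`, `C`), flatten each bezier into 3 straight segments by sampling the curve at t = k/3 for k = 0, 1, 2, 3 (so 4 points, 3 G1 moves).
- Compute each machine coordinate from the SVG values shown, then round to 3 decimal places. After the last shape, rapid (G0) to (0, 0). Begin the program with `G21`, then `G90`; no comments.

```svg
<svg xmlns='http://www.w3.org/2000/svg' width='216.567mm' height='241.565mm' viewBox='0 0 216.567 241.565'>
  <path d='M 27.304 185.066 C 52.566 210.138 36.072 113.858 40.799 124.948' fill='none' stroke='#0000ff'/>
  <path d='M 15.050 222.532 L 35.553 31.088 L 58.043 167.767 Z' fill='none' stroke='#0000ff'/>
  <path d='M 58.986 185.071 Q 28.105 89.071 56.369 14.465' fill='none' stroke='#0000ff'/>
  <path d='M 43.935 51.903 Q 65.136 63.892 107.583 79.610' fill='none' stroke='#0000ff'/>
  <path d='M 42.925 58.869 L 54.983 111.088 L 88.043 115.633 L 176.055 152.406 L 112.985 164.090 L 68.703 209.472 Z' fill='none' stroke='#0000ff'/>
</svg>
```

G21
G90
G0 X27.304 Y56.499
M3 S257
G1 X40.980 Y63.406 F3505
G1 X40.813 Y100.388
G1 X40.799 Y116.617
M5
G0 X15.050 Y19.033
M3 S257
G1 X35.553 Y210.477 F3505
G1 X58.043 Y73.798
G1 X15.050 Y19.033
M5
G0 X58.986 Y56.494
M3 S257
G1 X44.970 Y118.117 F3505
G1 X44.098 Y174.986
G1 X56.369 Y227.100
M5
G0 X43.935 Y189.662
M3 S257
G1 X60.430 Y181.255 F3505
G1 X81.646 Y172.019
G1 X107.583 Y161.955
M5
G0 X42.925 Y182.696
M3 S257
G1 X54.983 Y130.477 F3505
G1 X88.043 Y125.932
G1 X176.055 Y89.159
G1 X112.985 Y77.475
G1 X68.703 Y32.093
G1 X42.925 Y182.696
M5
G0 X0.000 Y0.000

1 u = 1 mm; y_m = 241.565 − y.

[1] `<path>` cubic bezier, #0000ff→engrave S257 F3505: (27.304,56.499) → (40.980,63.406) → (40.813,100.388) → (40.799,116.617)

[2] `<path>` closed polygon, #0000ff→engrave S257 F3505: (15.050,19.033) → (35.553,210.477) → (58.043,73.798) → (15.050,19.033) (closed)

[3] `<path>` quadratic bezier, #0000ff→engrave S257 F3505: (58.986,56.494) → (44.970,118.117) → (44.098,174.986) → (56.369,227.100)

[4] `<path>` quadratic bezier, #0000ff→engrave S257 F3505: (43.935,189.662) → (60.430,181.255) → (81.646,172.019) → (107.583,161.955)

[5] `<path>` closed polygon, #0000ff→engrave S257 F3505: (42.925,182.696) → (54.983,130.477) → (88.043,125.932) → (176.055,89.159) → (112.985,77.475) → (68.703,32.093) → (42.925,182.696) (closed)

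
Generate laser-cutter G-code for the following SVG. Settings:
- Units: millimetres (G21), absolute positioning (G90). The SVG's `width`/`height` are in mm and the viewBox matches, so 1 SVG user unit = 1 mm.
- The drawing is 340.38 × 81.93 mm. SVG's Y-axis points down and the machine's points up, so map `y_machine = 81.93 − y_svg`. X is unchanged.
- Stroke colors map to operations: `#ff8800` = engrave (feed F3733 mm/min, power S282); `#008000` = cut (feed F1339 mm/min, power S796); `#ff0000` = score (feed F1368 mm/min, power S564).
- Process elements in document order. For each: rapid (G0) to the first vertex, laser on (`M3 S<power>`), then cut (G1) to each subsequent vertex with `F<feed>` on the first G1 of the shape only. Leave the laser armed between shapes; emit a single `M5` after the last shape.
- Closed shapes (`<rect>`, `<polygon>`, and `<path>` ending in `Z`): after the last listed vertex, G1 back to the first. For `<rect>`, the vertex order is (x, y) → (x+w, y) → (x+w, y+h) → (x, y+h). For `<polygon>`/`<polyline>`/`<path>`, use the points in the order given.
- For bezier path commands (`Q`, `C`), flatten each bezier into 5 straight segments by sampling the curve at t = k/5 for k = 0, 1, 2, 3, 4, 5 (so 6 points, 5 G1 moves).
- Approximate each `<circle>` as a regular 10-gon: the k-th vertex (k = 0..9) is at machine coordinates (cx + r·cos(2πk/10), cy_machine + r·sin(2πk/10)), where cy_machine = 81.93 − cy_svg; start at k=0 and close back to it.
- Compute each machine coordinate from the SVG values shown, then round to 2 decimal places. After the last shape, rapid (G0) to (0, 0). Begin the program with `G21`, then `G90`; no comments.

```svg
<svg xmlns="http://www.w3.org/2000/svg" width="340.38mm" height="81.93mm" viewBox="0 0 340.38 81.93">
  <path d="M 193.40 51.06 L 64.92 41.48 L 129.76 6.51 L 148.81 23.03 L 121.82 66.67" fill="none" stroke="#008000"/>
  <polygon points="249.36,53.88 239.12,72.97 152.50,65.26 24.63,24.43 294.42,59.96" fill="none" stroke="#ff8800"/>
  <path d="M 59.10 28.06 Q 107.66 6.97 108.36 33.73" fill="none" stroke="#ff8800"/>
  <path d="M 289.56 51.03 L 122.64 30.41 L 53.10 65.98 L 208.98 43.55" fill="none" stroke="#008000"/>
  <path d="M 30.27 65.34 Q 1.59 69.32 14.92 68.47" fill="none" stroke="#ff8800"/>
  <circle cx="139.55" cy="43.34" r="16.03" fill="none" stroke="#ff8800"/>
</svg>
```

G21
G90
G0 X193.40 Y30.87
M3 S796
G1 X64.92 Y40.45 F1339
G1 X129.76 Y75.42
G1 X148.81 Y58.90
G1 X121.82 Y15.26
G0 X249.36 Y28.05
M3 S282
G1 X239.12 Y8.96 F3733
G1 X152.50 Y16.67
G1 X24.63 Y57.50
G1 X294.42 Y21.97
G1 X249.36 Y28.05
G0 X59.10 Y53.87
M3 S282
G1 X76.61 Y60.39 F3733
G1 X90.29 Y63.09
G1 X100.14 Y61.95
G1 X106.17 Y56.99
G1 X108.36 Y48.20
G0 X289.56 Y30.90
M3 S796
G1 X122.64 Y51.52 F1339
G1 X53.10 Y15.95
G1 X208.98 Y38.38
G0 X30.27 Y16.59
M3 S282
G1 X20.48 Y15.19 F3733
G1 X14.05 Y14.18
G1 X10.98 Y13.55
G1 X11.27 Y13.31
G1 X14.92 Y13.46
G0 X155.58 Y38.59
M3 S282
G1 X152.52 Y48.01 F3733
G1 X144.50 Y53.84
G1 X134.60 Y53.84
G1 X126.58 Y48.01
G1 X123.52 Y38.59
G1 X126.58 Y29.17
G1 X134.60 Y23.34
G1 X144.50 Y23.34
G1 X152.52 Y29.17
G1 X155.58 Y38.59
M5
G0 X0.00 Y0.00

Since the viewBox matches the mm dimensions, user units are millimetres directly. The only transform is the Y-flip y_m = 81.93 − y_svg.

Shape 1 is a open polyline drawn with `<path>`. Its stroke #008000 means cut at S796, F1339. After flipping Y the toolpath is (193.40,30.87) → (64.92,40.45) → (129.76,75.42) → (148.81,58.90) → (121.82,15.26).

Shape 2 is a closed polygon drawn with `<polygon>`. Its stroke #ff8800 means engrave at S282, F3733. After flipping Y the toolpath is (249.36,28.05) → (239.12,8.96) → (152.50,16.67) → (24.63,57.50) → (294.42,21.97) → (249.36,28.05), returning to the start.

Shape 3 is a quadratic bezier drawn with `<path>`. Its stroke #ff8800 means engrave at S282, F3733. After flipping Y the toolpath is (59.10,53.87) → (76.61,60.39) → (90.29,63.09) → (100.14,61.95) → (106.17,56.99) → (108.36,48.20).

Shape 4 is a open polyline drawn with `<path>`. Its stroke #008000 means cut at S796, F1339. After flipping Y the toolpath is (289.56,30.90) → (122.64,51.52) → (53.10,15.95) → (208.98,38.38).

Shape 5 is a quadratic bezier drawn with `<path>`. Its stroke #ff8800 means engrave at S282, F3733. After flipping Y the toolpath is (30.27,16.59) → (20.48,15.19) → (14.05,14.18) → (10.98,13.55) → (11.27,13.31) → (14.92,13.46).

Shape 6 is a circle drawn with `<circle>`. Its stroke #ff8800 means engrave at S282, F3733. After flipping Y the toolpath is (155.58,38.59) → (152.52,48.01) → (144.50,53.84) → (134.60,53.84) → (126.58,48.01) → (123.52,38.59) → (126.58,29.17) → (134.60,23.34) → (144.50,23.34) → (152.52,29.17) → (155.58,38.59), returning to the start.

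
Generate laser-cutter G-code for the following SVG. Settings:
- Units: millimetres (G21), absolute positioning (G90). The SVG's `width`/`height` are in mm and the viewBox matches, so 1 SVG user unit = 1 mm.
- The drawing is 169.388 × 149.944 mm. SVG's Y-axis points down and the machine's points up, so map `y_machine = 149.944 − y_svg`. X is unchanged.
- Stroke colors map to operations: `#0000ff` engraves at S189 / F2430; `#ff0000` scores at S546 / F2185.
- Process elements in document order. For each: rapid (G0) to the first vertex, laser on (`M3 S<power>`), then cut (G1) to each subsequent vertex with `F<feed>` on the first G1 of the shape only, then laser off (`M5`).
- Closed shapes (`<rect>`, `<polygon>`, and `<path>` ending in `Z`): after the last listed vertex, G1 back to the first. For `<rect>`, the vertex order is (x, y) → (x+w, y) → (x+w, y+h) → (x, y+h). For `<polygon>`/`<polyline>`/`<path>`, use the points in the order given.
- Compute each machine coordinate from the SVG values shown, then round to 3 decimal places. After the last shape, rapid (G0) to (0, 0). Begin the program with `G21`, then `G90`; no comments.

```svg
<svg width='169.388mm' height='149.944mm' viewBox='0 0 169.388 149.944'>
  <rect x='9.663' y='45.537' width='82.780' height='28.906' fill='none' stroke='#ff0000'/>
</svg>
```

viewBox `0 0 169.388 149.944` with mm width/height → 1 unit = 1 mm. Flip: y_m = 149.944 − y_svg.

**Shape 1** — `<rect>` rectangle, stroke `#ff0000` → score (S546, F2185). Machine vertices: (9.663,104.407) → (92.443,104.407) → (92.443,75.501) → (9.663,75.501) → (9.663,104.407). Closed: final G1 returns to the first vertex.

G21
G90
G0 X9.663 Y104.407
M3 S546
G1 X92.443 Y104.407 F2185
G1 X92.443 Y75.501
G1 X9.663 Y75.501
G1 X9.663 Y104.407
M5
G0 X0.000 Y0.000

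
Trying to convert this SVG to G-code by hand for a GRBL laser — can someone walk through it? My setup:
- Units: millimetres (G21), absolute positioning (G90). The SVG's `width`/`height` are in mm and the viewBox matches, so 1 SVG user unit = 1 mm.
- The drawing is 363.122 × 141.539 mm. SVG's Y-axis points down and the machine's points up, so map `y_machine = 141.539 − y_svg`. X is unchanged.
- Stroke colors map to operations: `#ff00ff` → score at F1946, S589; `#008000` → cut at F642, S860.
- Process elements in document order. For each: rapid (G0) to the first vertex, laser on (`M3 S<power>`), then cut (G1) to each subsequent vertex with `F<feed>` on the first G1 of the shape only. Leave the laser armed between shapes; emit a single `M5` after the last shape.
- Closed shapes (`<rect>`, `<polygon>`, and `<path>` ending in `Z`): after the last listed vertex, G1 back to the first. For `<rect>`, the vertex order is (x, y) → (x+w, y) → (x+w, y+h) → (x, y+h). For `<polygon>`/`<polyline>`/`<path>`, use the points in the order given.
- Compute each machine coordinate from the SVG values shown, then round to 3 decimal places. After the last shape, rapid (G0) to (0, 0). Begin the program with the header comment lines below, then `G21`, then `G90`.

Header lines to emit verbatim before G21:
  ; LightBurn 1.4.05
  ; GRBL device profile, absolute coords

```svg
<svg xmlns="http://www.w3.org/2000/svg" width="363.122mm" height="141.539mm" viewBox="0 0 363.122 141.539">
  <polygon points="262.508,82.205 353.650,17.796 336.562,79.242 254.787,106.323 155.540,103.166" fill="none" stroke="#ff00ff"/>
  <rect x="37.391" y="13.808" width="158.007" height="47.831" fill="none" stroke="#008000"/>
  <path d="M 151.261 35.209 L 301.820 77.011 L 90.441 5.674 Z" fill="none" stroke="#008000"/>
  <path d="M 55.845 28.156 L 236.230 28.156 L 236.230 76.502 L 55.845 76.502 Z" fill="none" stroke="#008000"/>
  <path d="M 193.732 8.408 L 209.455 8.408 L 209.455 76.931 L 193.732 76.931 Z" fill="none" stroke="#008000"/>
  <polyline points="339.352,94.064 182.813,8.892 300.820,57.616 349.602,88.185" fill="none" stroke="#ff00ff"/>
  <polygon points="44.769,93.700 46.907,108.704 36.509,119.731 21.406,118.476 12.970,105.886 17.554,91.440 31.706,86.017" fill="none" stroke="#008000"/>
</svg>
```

; LightBurn 1.4.05
; GRBL device profile, absolute coords
G21
G90
G0 X262.508 Y59.334
M3 S589
G1 X353.650 Y123.743 F1946
G1 X336.562 Y62.297
G1 X254.787 Y35.216
G1 X155.540 Y38.373
G1 X262.508 Y59.334
G0 X37.391 Y127.731
M3 S860
G1 X195.398 Y127.731 F642
G1 X195.398 Y79.900
G1 X37.391 Y79.900
G1 X37.391 Y127.731
G0 X151.261 Y106.330
M3 S860
G1 X301.820 Y64.528 F642
G1 X90.441 Y135.865
G1 X151.261 Y106.330
G0 X55.845 Y113.383
M3 S860
G1 X236.230 Y113.383 F642
G1 X236.230 Y65.037
G1 X55.845 Y65.037
G1 X55.845 Y113.383
G0 X193.732 Y133.131
M3 S860
G1 X209.455 Y133.131 F642
G1 X209.455 Y64.608
G1 X193.732 Y64.608
G1 X193.732 Y133.131
G0 X339.352 Y47.475
M3 S589
G1 X182.813 Y132.647 F1946
G1 X300.820 Y83.923
G1 X349.602 Y53.354
G0 X44.769 Y47.839
M3 S860
G1 X46.907 Y32.835 F642
G1 X36.509 Y21.808
G1 X21.406 Y23.063
G1 X12.970 Y35.653
G1 X17.554 Y50.099
G1 X31.706 Y55.522
G1 X44.769 Y47.839
M5
G0 X0.000 Y0.000

Since the viewBox matches the mm dimensions, user units are millimetres directly. The only transform is the Y-flip y_m = 141.539 − y_svg.

Shape 1 is a closed polygon drawn with `<polygon>`. Its stroke #ff00ff means score at S589, F1946. After flipping Y the toolpath is (262.508,59.334) → (353.650,123.743) → (336.562,62.297) → (254.787,35.216) → (155.540,38.373) → (262.508,59.334), returning to the start.

Shape 2 is a rectangle drawn with `<rect>`. Its stroke #008000 means cut at S860, F642. After flipping Y the toolpath is (37.391,127.731) → (195.398,127.731) → (195.398,79.900) → (37.391,79.900) → (37.391,127.731), returning to the start.

Shape 3 is a closed polygon drawn with `<path>`. Its stroke #008000 means cut at S860, F642. After flipping Y the toolpath is (151.261,106.330) → (301.820,64.528) → (90.441,135.865) → (151.261,106.330), returning to the start.

Shape 4 is a rectangle drawn with `<path>`. Its stroke #008000 means cut at S860, F642. After flipping Y the toolpath is (55.845,113.383) → (236.230,113.383) → (236.230,65.037) → (55.845,65.037) → (55.845,113.383), returning to the start.

Shape 5 is a rectangle drawn with `<path>`. Its stroke #008000 means cut at S860, F642. After flipping Y the toolpath is (193.732,133.131) → (209.455,133.131) → (209.455,64.608) → (193.732,64.608) → (193.732,133.131), returning to the start.

Shape 6 is a open polyline drawn with `<polyline>`. Its stroke #ff00ff means score at S589, F1946. After flipping Y the toolpath is (339.352,47.475) → (182.813,132.647) → (300.820,83.923) → (349.602,53.354).

Shape 7 is a regular polygon drawn with `<polygon>`. Its stroke #008000 means cut at S860, F642. After flipping Y the toolpath is (44.769,47.839) → (46.907,32.835) → (36.509,21.808) → (21.406,23.063) → (12.970,35.653) → (17.554,50.099) → (31.706,55.522) → (44.769,47.839), returning to the start.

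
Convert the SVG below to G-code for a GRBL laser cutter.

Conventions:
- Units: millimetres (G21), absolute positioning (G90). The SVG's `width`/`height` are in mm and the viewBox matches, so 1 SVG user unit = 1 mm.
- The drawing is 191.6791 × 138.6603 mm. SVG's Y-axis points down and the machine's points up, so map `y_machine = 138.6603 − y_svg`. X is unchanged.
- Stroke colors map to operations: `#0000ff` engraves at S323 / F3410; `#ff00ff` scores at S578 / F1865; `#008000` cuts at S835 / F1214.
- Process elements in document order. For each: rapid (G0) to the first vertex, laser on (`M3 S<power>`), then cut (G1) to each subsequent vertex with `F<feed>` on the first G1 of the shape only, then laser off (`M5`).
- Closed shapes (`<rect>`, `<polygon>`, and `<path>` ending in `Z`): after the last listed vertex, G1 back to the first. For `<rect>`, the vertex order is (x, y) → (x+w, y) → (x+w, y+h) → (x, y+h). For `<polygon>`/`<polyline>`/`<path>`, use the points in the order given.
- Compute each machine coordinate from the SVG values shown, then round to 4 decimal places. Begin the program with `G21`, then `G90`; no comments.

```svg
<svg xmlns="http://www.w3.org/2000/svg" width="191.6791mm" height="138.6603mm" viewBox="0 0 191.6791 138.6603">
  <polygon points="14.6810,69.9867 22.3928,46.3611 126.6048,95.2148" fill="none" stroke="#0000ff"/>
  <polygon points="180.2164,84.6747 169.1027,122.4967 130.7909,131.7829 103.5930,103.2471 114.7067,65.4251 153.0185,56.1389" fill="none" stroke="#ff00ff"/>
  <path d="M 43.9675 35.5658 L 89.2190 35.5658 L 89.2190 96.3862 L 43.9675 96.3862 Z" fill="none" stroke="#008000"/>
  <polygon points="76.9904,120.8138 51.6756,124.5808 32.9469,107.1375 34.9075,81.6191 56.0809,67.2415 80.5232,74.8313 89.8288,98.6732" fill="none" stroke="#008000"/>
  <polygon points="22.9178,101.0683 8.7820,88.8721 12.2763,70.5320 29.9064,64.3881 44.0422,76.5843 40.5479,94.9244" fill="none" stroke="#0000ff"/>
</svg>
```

G21
G90
G0 X14.6810 Y68.6736
M3 S323
G1 X22.3928 Y92.2992 F3410
G1 X126.6048 Y43.4455
G1 X14.6810 Y68.6736
M5
G0 X180.2164 Y53.9856
M3 S578
G1 X169.1027 Y16.1636 F1865
G1 X130.7909 Y6.8774
G1 X103.5930 Y35.4132
G1 X114.7067 Y73.2352
G1 X153.0185 Y82.5214
G1 X180.2164 Y53.9856
M5
G0 X43.9675 Y103.0945
M3 S835
G1 X89.2190 Y103.0945 F1214
G1 X89.2190 Y42.2741
G1 X43.9675 Y42.2741
G1 X43.9675 Y103.0945
M5
G0 X76.9904 Y17.8465
M3 S835
G1 X51.6756 Y14.0795 F1214
G1 X32.9469 Y31.5228
G1 X34.9075 Y57.0412
G1 X56.0809 Y71.4188
G1 X80.5232 Y63.8290
G1 X89.8288 Y39.9871
G1 X76.9904 Y17.8465
M5
G0 X22.9178 Y37.5920
M3 S323
G1 X8.7820 Y49.7882 F3410
G1 X12.2763 Y68.1283
G1 X29.9064 Y74.2722
G1 X44.0422 Y62.0760
G1 X40.5479 Y43.7359
G1 X22.9178 Y37.5920
M5

Since the viewBox matches the mm dimensions, user units are millimetres directly. The only transform is the Y-flip y_m = 138.6603 − y_svg.

Shape 1 is a closed polygon drawn with `<polygon>`. Its stroke #0000ff means engrave at S323, F3410. After flipping Y the toolpath is (14.6810,68.6736) → (22.3928,92.2992) → (126.6048,43.4455) → (14.6810,68.6736), returning to the start.

Shape 2 is a regular polygon drawn with `<polygon>`. Its stroke #ff00ff means score at S578, F1865. After flipping Y the toolpath is (180.2164,53.9856) → (169.1027,16.1636) → (130.7909,6.8774) → (103.5930,35.4132) → (114.7067,73.2352) → (153.0185,82.5214) → (180.2164,53.9856), returning to the start.

Shape 3 is a rectangle drawn with `<path>`. Its stroke #008000 means cut at S835, F1214. After flipping Y the toolpath is (43.9675,103.0945) → (89.2190,103.0945) → (89.2190,42.2741) → (43.9675,42.2741) → (43.9675,103.0945), returning to the start.

Shape 4 is a regular polygon drawn with `<polygon>`. Its stroke #008000 means cut at S835, F1214. After flipping Y the toolpath is (76.9904,17.8465) → (51.6756,14.0795) → (32.9469,31.5228) → (34.9075,57.0412) → (56.0809,71.4188) → (80.5232,63.8290) → (89.8288,39.9871) → (76.9904,17.8465), returning to the start.

Shape 5 is a regular polygon drawn with `<polygon>`. Its stroke #0000ff means engrave at S323, F3410. After flipping Y the toolpath is (22.9178,37.5920) → (8.7820,49.7882) → (12.2763,68.1283) → (29.9064,74.2722) → (44.0422,62.0760) → (40.5479,43.7359) → (22.9178,37.5920), returning to the start.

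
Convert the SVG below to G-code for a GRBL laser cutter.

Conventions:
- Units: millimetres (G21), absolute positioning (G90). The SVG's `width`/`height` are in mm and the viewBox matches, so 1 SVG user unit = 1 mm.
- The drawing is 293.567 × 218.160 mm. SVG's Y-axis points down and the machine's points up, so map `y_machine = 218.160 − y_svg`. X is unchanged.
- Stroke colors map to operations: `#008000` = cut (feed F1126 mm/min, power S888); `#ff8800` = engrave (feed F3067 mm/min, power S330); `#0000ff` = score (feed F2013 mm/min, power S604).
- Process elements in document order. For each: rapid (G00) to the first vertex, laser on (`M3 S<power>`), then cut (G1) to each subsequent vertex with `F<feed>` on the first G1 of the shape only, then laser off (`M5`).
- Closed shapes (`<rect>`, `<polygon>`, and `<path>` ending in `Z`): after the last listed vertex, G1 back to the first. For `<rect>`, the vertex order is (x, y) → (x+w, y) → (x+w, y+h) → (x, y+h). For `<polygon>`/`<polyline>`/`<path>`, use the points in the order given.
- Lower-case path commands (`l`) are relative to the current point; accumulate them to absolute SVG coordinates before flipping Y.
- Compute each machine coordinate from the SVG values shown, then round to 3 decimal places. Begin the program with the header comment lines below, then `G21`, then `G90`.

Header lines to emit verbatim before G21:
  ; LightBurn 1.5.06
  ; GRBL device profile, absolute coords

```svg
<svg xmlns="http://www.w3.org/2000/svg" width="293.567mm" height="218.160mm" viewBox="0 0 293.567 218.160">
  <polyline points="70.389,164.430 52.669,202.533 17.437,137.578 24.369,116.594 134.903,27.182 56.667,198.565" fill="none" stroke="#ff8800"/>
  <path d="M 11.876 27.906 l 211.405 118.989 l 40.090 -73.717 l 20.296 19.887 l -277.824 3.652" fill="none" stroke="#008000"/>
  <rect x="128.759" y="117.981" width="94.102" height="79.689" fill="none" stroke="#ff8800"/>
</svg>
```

viewBox `0 0 293.567 218.160` with mm width/height → 1 unit = 1 mm. Flip: y_m = 218.160 − y_svg.

**Shape 1** — `<polyline>` open polyline, stroke `#ff8800` → engrave (S330, F3067). Machine vertices: (70.389,53.730) → (52.669,15.627) → (17.437,80.582) → (24.369,101.566) → (134.903,190.978) → (56.667,19.595). Open path.

**Shape 2** — `<path>` open polyline, stroke `#008000` → cut (S888, F1126). Machine vertices: (11.876,190.254) → (223.281,71.265) → (263.371,144.982) → (283.667,125.095) → (5.843,121.443). Open path.

**Shape 3** — `<rect>` rectangle, stroke `#ff8800` → engrave (S330, F3067). Machine vertices: (128.759,100.179) → (222.861,100.179) → (222.861,20.490) → (128.759,20.490) → (128.759,100.179). Closed: final G1 returns to the first vertex.

; LightBurn 1.5.06
; GRBL device profile, absolute coords
G21
G90
G00 X70.389 Y53.730
M3 S330
G1 X52.669 Y15.627 F3067
G1 X17.437 Y80.582
G1 X24.369 Y101.566
G1 X134.903 Y190.978
G1 X56.667 Y19.595
M5
G00 X11.876 Y190.254
M3 S888
G1 X223.281 Y71.265 F1126
G1 X263.371 Y144.982
G1 X283.667 Y125.095
G1 X5.843 Y121.443
M5
G00 X128.759 Y100.179
M3 S330
G1 X222.861 Y100.179 F3067
G1 X222.861 Y20.490
G1 X128.759 Y20.490
G1 X128.759 Y100.179
M5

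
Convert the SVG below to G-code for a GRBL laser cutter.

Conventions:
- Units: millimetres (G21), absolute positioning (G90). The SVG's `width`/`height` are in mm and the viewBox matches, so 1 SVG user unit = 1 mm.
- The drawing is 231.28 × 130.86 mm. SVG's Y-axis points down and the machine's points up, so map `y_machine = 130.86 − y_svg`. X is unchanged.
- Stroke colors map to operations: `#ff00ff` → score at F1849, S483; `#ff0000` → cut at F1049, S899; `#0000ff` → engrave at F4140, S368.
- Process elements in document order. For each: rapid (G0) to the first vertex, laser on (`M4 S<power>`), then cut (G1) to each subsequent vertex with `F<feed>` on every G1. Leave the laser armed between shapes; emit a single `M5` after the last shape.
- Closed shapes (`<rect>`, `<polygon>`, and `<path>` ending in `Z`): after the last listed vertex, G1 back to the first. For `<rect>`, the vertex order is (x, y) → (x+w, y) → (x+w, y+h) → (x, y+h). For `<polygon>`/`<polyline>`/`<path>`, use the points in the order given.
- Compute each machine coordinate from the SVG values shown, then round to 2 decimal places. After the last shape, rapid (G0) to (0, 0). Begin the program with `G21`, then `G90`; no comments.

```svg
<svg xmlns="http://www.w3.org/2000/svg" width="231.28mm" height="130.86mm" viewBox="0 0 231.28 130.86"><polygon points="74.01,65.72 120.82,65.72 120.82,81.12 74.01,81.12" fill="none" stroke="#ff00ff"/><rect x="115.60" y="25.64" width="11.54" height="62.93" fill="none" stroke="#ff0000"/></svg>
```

Since the viewBox matches the mm dimensions, user units are millimetres directly. The only transform is the Y-flip y_m = 130.86 − y_svg.

Shape 1 is a rectangle drawn with `<polygon>`. Its stroke #ff00ff means score at S483, F1849. After flipping Y the toolpath is (74.01,65.14) → (120.82,65.14) → (120.82,49.74) → (74.01,49.74) → (74.01,65.14), returning to the start.

Shape 2 is a rectangle drawn with `<rect>`. Its stroke #ff0000 means cut at S899, F1049. After flipping Y the toolpath is (115.60,105.22) → (127.14,105.22) → (127.14,42.29) → (115.60,42.29) → (115.60,105.22), returning to the start.

G21
G90
G0 X74.01 Y65.14
M4 S483
G1 X120.82 Y65.14 F1849
G1 X120.82 Y49.74 F1849
G1 X74.01 Y49.74 F1849
G1 X74.01 Y65.14 F1849
G0 X115.60 Y105.22
M4 S899
G1 X127.14 Y105.22 F1049
G1 X127.14 Y42.29 F1049
G1 X115.60 Y42.29 F1049
G1 X115.60 Y105.22 F1049
M5
G0 X0.00 Y0.00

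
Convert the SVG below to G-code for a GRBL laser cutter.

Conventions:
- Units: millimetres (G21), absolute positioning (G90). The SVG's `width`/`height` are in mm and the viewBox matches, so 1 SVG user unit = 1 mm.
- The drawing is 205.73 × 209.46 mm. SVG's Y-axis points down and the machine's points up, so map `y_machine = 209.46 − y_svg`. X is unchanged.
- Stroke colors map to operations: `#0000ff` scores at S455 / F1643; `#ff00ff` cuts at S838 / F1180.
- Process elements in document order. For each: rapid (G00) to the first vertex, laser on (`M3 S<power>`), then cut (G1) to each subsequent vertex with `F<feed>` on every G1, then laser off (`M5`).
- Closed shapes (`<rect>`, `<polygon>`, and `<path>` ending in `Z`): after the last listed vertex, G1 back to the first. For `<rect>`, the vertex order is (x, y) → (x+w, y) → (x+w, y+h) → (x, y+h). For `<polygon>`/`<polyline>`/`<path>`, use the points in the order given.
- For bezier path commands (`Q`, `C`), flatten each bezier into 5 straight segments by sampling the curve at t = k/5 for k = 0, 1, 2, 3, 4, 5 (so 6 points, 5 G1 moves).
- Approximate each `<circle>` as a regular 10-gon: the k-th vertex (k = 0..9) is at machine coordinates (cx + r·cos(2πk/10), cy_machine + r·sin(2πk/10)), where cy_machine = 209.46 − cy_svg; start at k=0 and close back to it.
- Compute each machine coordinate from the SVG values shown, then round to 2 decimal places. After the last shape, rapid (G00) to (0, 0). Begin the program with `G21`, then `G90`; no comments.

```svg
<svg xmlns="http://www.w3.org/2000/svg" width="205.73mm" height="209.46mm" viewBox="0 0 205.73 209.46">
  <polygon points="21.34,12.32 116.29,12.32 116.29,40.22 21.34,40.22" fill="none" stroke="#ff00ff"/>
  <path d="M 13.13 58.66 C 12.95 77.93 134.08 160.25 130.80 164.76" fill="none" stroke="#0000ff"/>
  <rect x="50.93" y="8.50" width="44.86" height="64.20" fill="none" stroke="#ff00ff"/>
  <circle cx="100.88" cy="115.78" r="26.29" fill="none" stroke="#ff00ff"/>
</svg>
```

G21
G90
G00 X21.34 Y197.14
M3 S838
G1 X116.29 Y197.14 F1180
G1 X116.29 Y169.24 F1180
G1 X21.34 Y169.24 F1180
G1 X21.34 Y197.14 F1180
M5
G00 X13.13 Y150.80
M3 S455
G1 X25.61 Y132.80 F1643
G1 X55.42 Y106.43 F1643
G1 X90.75 Y78.45 F1643
G1 X119.80 Y55.62 F1643
G1 X130.80 Y44.70 F1643
M5
G00 X50.93 Y200.96
M3 S838
G1 X95.79 Y200.96 F1180
G1 X95.79 Y136.76 F1180
G1 X50.93 Y136.76 F1180
G1 X50.93 Y200.96 F1180
M5
G00 X127.17 Y93.68
M3 S838
G1 X122.15 Y109.13 F1180
G1 X109.00 Y118.68 F1180
G1 X92.76 Y118.68 F1180
G1 X79.61 Y109.13 F1180
G1 X74.59 Y93.68 F1180
G1 X79.61 Y78.23 F1180
G1 X92.76 Y68.68 F1180
G1 X109.00 Y68.68 F1180
G1 X122.15 Y78.23 F1180
G1 X127.17 Y93.68 F1180
M5
G00 X0.00 Y0.00

Since the viewBox matches the mm dimensions, user units are millimetres directly. The only transform is the Y-flip y_m = 209.46 − y_svg.

Shape 1 is a rectangle drawn with `<polygon>`. Its stroke #ff00ff means cut at S838, F1180. After flipping Y the toolpath is (21.34,197.14) → (116.29,197.14) → (116.29,169.24) → (21.34,169.24) → (21.34,197.14), returning to the start.

Shape 2 is a cubic bezier drawn with `<path>`. Its stroke #0000ff means score at S455, F1643. After flipping Y the toolpath is (13.13,150.80) → (25.61,132.80) → (55.42,106.43) → (90.75,78.45) → (119.80,55.62) → (130.80,44.70).

Shape 3 is a rectangle drawn with `<rect>`. Its stroke #ff00ff means cut at S838, F1180. After flipping Y the toolpath is (50.93,200.96) → (95.79,200.96) → (95.79,136.76) → (50.93,136.76) → (50.93,200.96), returning to the start.

Shape 4 is a circle drawn with `<circle>`. Its stroke #ff00ff means cut at S838, F1180. After flipping Y the toolpath is (127.17,93.68) → (122.15,109.13) → (109.00,118.68) → (92.76,118.68) → (79.61,109.13) → (74.59,93.68) → (79.61,78.23) → (92.76,68.68) → (109.00,68.68) → (122.15,78.23) → (127.17,93.68), returning to the start.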